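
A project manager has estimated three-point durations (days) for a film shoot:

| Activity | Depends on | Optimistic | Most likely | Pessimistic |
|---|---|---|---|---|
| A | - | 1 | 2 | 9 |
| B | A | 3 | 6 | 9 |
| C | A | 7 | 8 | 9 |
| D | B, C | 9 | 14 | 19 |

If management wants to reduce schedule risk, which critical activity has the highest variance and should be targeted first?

D

te_A = (1 + 4·2 + 9)/6 = 18/6 = 3; σ²_A = ((9−1)/6)² = 1.778
te_B = (3 + 4·6 + 9)/6 = 36/6 = 6; σ²_B = ((9−3)/6)² = 1.000
te_C = (7 + 4·8 + 9)/6 = 48/6 = 8; σ²_C = ((9−7)/6)² = 0.111
te_D = (9 + 4·14 + 19)/6 = 84/6 = 14; σ²_D = ((19−9)/6)² = 2.778

Forward pass:
ES_A = 0; EF_A = 3
ES_B = 3; EF_B = 3+6 = 9
ES_C = 3; EF_C = 3+8 = 11
ES_D = max(EF_B=9, EF_C=11) = 11; EF_D = 11+14 = 25
Expected project duration μ = 25 days. Critical path: A → C → D.

Variances on critical path: σ²_A=1.778, σ²_C=0.111, σ²_D=2.778.
Largest is σ²_D = 2.778.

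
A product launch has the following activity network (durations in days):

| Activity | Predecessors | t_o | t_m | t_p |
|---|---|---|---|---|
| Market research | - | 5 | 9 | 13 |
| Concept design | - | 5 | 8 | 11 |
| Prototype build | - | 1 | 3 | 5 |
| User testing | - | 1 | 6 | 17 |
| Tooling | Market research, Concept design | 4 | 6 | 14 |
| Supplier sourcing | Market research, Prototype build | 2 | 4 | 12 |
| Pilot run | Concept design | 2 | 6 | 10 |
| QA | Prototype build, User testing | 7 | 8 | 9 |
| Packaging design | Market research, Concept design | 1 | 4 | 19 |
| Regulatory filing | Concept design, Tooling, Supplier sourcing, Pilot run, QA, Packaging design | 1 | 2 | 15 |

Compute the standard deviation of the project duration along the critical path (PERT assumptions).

te_Market research = (5 + 4·9 + 13)/6 = 54/6 = 9; σ²_Market research = ((13−5)/6)² = 1.778
te_Concept design = (5 + 4·8 + 11)/6 = 48/6 = 8; σ²_Concept design = ((11−5)/6)² = 1.000
te_Prototype build = (1 + 4·3 + 5)/6 = 18/6 = 3; σ²_Prototype build = ((5−1)/6)² = 0.444
te_User testing = (1 + 4·6 + 17)/6 = 42/6 = 7; σ²_User testing = ((17−1)/6)² = 7.111
te_Tooling = (4 + 4·6 + 14)/6 = 42/6 = 7; σ²_Tooling = ((14−4)/6)² = 2.778
te_Supplier sourcing = (2 + 4·4 + 12)/6 = 30/6 = 5; σ²_Supplier sourcing = ((12−2)/6)² = 2.778
te_Pilot run = (2 + 4·6 + 10)/6 = 36/6 = 6; σ²_Pilot run = ((10−2)/6)² = 1.778
te_QA = (7 + 4·8 + 9)/6 = 48/6 = 8; σ²_QA = ((9−7)/6)² = 0.111
te_Packaging design = (1 + 4·4 + 19)/6 = 36/6 = 6; σ²_Packaging design = ((19−1)/6)² = 9.000
te_Regulatory filing = (1 + 4·2 + 15)/6 = 24/6 = 4; σ²_Regulatory filing = ((15−1)/6)² = 5.444

Forward pass:
ES_Market research = 0; EF_Market research = 9
ES_Concept design = 0; EF_Concept design = 8
ES_Prototype build = 0; EF_Prototype build = 3
ES_User testing = 0; EF_User testing = 7
ES_Tooling = max(EF_Market research=9, EF_Concept design=8) = 9; EF_Tooling = 9+7 = 16
ES_Supplier sourcing = max(EF_Market research=9, EF_Prototype build=3) = 9; EF_Supplier sourcing = 9+5 = 14
ES_Pilot run = 8; EF_Pilot run = 8+6 = 14
ES_QA = max(EF_Prototype build=3, EF_User testing=7) = 7; EF_QA = 7+8 = 15
ES_Packaging design = max(EF_Market research=9, EF_Concept design=8) = 9; EF_Packaging design = 9+6 = 15
ES_Regulatory filing = max(EF_Concept design=8, EF_Tooling=16, EF_Supplier sourcing=14, EF_Pilot run=14, EF_QA=15, EF_Packaging design=15) = 16; EF_Regulatory filing = 16+4 = 20
Expected project duration μ = 20 days. Critical path: Market research → Tooling → Regulatory filing.

Variance along critical path = 1.778 + 2.778 + 5.444 = 10.000
σ = √10.000 = 3.162 days

3.16 days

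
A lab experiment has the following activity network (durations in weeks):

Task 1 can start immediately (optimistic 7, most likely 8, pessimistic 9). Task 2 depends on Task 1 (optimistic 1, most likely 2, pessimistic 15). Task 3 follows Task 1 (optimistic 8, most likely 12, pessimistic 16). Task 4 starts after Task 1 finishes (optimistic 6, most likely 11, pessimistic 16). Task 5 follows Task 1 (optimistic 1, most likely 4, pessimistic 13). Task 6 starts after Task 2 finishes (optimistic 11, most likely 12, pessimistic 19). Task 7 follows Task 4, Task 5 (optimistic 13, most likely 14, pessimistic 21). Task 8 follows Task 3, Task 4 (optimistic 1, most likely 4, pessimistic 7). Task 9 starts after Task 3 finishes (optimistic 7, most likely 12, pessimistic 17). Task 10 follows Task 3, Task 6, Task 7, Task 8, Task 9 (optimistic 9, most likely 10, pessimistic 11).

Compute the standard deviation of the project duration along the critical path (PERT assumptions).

te_Task 1 = (7 + 4·8 + 9)/6 = 48/6 = 8; σ²_Task 1 = ((9−7)/6)² = 0.111
te_Task 2 = (1 + 4·2 + 15)/6 = 24/6 = 4; σ²_Task 2 = ((15−1)/6)² = 5.444
te_Task 3 = (8 + 4·12 + 16)/6 = 72/6 = 12; σ²_Task 3 = ((16−8)/6)² = 1.778
te_Task 4 = (6 + 4·11 + 16)/6 = 66/6 = 11; σ²_Task 4 = ((16−6)/6)² = 2.778
te_Task 5 = (1 + 4·4 + 13)/6 = 30/6 = 5; σ²_Task 5 = ((13−1)/6)² = 4.000
te_Task 6 = (11 + 4·12 + 19)/6 = 78/6 = 13; σ²_Task 6 = ((19−11)/6)² = 1.778
te_Task 7 = (13 + 4·14 + 21)/6 = 90/6 = 15; σ²_Task 7 = ((21−13)/6)² = 1.778
te_Task 8 = (1 + 4·4 + 7)/6 = 24/6 = 4; σ²_Task 8 = ((7−1)/6)² = 1.000
te_Task 9 = (7 + 4·12 + 17)/6 = 72/6 = 12; σ²_Task 9 = ((17−7)/6)² = 2.778
te_Task 10 = (9 + 4·10 + 11)/6 = 60/6 = 10; σ²_Task 10 = ((11−9)/6)² = 0.111

Forward pass:
ES_Task 1 = 0; EF_Task 1 = 8
ES_Task 2 = 8; EF_Task 2 = 8+4 = 12
ES_Task 3 = 8; EF_Task 3 = 8+12 = 20
ES_Task 4 = 8; EF_Task 4 = 8+11 = 19
ES_Task 5 = 8; EF_Task 5 = 8+5 = 13
ES_Task 6 = 12; EF_Task 6 = 12+13 = 25
ES_Task 7 = max(EF_Task 4=19, EF_Task 5=13) = 19; EF_Task 7 = 19+15 = 34
ES_Task 8 = max(EF_Task 3=20, EF_Task 4=19) = 20; EF_Task 8 = 20+4 = 24
ES_Task 9 = 20; EF_Task 9 = 20+12 = 32
ES_Task 10 = max(EF_Task 3=20, EF_Task 6=25, EF_Task 7=34, EF_Task 8=24, EF_Task 9=32) = 34; EF_Task 10 = 34+10 = 44
Expected project duration μ = 44 weeks. Critical path: Task 1 → Task 4 → Task 7 → Task 10.

Variance along critical path = 0.111 + 2.778 + 1.778 + 0.111 = 4.778
σ = √4.778 = 2.186 weeks

2.19 weeks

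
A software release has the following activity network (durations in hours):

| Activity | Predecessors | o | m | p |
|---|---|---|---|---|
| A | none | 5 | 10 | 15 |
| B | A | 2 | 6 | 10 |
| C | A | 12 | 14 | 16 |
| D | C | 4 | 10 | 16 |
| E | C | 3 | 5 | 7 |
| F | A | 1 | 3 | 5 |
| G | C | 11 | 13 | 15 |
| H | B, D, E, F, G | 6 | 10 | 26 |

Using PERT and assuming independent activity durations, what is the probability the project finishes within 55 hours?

te_A = (5 + 4·10 + 15)/6 = 60/6 = 10; σ²_A = ((15−5)/6)² = 2.778
te_B = (2 + 4·6 + 10)/6 = 36/6 = 6; σ²_B = ((10−2)/6)² = 1.778
te_C = (12 + 4·14 + 16)/6 = 84/6 = 14; σ²_C = ((16−12)/6)² = 0.444
te_D = (4 + 4·10 + 16)/6 = 60/6 = 10; σ²_D = ((16−4)/6)² = 4.000
te_E = (3 + 4·5 + 7)/6 = 30/6 = 5; σ²_E = ((7−3)/6)² = 0.444
te_F = (1 + 4·3 + 5)/6 = 18/6 = 3; σ²_F = ((5−1)/6)² = 0.444
te_G = (11 + 4·13 + 15)/6 = 78/6 = 13; σ²_G = ((15−11)/6)² = 0.444
te_H = (6 + 4·10 + 26)/6 = 72/6 = 12; σ²_H = ((26−6)/6)² = 11.111

Forward pass:
ES_A = 0; EF_A = 10
ES_B = 10; EF_B = 10+6 = 16
ES_C = 10; EF_C = 10+14 = 24
ES_D = 24; EF_D = 24+10 = 34
ES_E = 24; EF_E = 24+5 = 29
ES_F = 10; EF_F = 10+3 = 13
ES_G = 24; EF_G = 24+13 = 37
ES_H = max(EF_B=16, EF_D=34, EF_E=29, EF_F=13, EF_G=37) = 37; EF_H = 37+12 = 49
Expected project duration μ = 49 hours. Critical path: A → C → G → H.

Variance along critical path = 2.778 + 0.444 + 0.444 + 11.111 = 14.778; σ = √14.778 = 3.844 hours.
Z = (55 − 49) / 3.844 = 1.561
P(T ≤ 55) = Φ(1.561) ≈ 0.941

0.941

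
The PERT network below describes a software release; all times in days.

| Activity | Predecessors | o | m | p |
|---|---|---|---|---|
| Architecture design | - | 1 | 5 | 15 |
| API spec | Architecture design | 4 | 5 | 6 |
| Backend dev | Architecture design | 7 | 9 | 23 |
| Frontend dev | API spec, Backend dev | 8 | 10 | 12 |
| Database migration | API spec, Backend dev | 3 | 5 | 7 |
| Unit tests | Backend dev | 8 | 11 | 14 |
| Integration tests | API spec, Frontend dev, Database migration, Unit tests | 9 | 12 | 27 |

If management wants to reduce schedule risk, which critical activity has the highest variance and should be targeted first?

te_Architecture design = (1 + 4·5 + 15)/6 = 36/6 = 6; σ²_Architecture design = ((15−1)/6)² = 5.444
te_API spec = (4 + 4·5 + 6)/6 = 30/6 = 5; σ²_API spec = ((6−4)/6)² = 0.111
te_Backend dev = (7 + 4·9 + 23)/6 = 66/6 = 11; σ²_Backend dev = ((23−7)/6)² = 7.111
te_Frontend dev = (8 + 4·10 + 12)/6 = 60/6 = 10; σ²_Frontend dev = ((12−8)/6)² = 0.444
te_Database migration = (3 + 4·5 + 7)/6 = 30/6 = 5; σ²_Database migration = ((7−3)/6)² = 0.444
te_Unit tests = (8 + 4·11 + 14)/6 = 66/6 = 11; σ²_Unit tests = ((14−8)/6)² = 1.000
te_Integration tests = (9 + 4·12 + 27)/6 = 84/6 = 14; σ²_Integration tests = ((27−9)/6)² = 9.000

Forward pass:
ES_Architecture design = 0; EF_Architecture design = 6
ES_API spec = 6; EF_API spec = 6+5 = 11
ES_Backend dev = 6; EF_Backend dev = 6+11 = 17
ES_Frontend dev = max(EF_API spec=11, EF_Backend dev=17) = 17; EF_Frontend dev = 17+10 = 27
ES_Database migration = max(EF_API spec=11, EF_Backend dev=17) = 17; EF_Database migration = 17+5 = 22
ES_Unit tests = 17; EF_Unit tests = 17+11 = 28
ES_Integration tests = max(EF_API spec=11, EF_Frontend dev=27, EF_Database migration=22, EF_Unit tests=28) = 28; EF_Integration tests = 28+14 = 42
Expected project duration μ = 42 days. Critical path: Architecture design → Backend dev → Unit tests → Integration tests.

Variances on critical path: σ²_Architecture design=5.444, σ²_Backend dev=7.111, σ²_Unit tests=1.000, σ²_Integration tests=9.000.
Largest is σ²_Integration tests = 9.000.

Integration tests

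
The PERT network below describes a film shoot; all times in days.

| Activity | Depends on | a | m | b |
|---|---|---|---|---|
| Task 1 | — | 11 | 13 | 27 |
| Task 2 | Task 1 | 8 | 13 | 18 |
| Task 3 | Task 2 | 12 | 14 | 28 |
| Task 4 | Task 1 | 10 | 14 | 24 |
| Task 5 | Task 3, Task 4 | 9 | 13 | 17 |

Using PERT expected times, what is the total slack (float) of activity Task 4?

14 days

te_Task 1 = (11 + 4·13 + 27)/6 = 90/6 = 15
te_Task 2 = (8 + 4·13 + 18)/6 = 78/6 = 13
te_Task 3 = (12 + 4·14 + 28)/6 = 96/6 = 16
te_Task 4 = (10 + 4·14 + 24)/6 = 90/6 = 15
te_Task 5 = (9 + 4·13 + 17)/6 = 78/6 = 13

Forward pass:
ES_Task 1 = 0; EF_Task 1 = 15
ES_Task 2 = 15; EF_Task 2 = 15+13 = 28
ES_Task 3 = 28; EF_Task 3 = 28+16 = 44
ES_Task 4 = 15; EF_Task 4 = 15+15 = 30
ES_Task 5 = max(EF_Task 3=44, EF_Task 4=30) = 44; EF_Task 5 = 44+13 = 57
Expected project duration μ = 57 days. Critical path: Task 1 → Task 2 → Task 3 → Task 5.

Backward pass:
LF_Task 5 = 57; LS_Task 5 = 57−13 = 44
LF_Task 4 = LS_Task 5 = 44; LS_Task 4 = 44−15 = 29
LF_Task 3 = LS_Task 5 = 44; LS_Task 3 = 44−16 = 28
LF_Task 2 = LS_Task 3 = 28; LS_Task 2 = 28−13 = 15
LF_Task 1 = min(LS_Task 2=15, LS_Task 4=29) = 15; LS_Task 1 = 15−15 = 0
Slack_Task 4 = LS_Task 4 − ES_Task 4 = 29 − 15 = 14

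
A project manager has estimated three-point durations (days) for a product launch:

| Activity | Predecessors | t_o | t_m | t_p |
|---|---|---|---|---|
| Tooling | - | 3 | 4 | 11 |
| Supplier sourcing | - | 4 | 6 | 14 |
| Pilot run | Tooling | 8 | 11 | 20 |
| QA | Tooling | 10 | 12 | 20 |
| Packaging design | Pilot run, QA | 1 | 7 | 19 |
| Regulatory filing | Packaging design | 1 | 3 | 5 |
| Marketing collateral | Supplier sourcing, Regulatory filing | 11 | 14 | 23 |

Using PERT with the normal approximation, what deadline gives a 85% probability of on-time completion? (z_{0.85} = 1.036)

te_Tooling = (3 + 4·4 + 11)/6 = 30/6 = 5; σ²_Tooling = ((11−3)/6)² = 1.778
te_Supplier sourcing = (4 + 4·6 + 14)/6 = 42/6 = 7; σ²_Supplier sourcing = ((14−4)/6)² = 2.778
te_Pilot run = (8 + 4·11 + 20)/6 = 72/6 = 12; σ²_Pilot run = ((20−8)/6)² = 4.000
te_QA = (10 + 4·12 + 20)/6 = 78/6 = 13; σ²_QA = ((20−10)/6)² = 2.778
te_Packaging design = (1 + 4·7 + 19)/6 = 48/6 = 8; σ²_Packaging design = ((19−1)/6)² = 9.000
te_Regulatory filing = (1 + 4·3 + 5)/6 = 18/6 = 3; σ²_Regulatory filing = ((5−1)/6)² = 0.444
te_Marketing collateral = (11 + 4·14 + 23)/6 = 90/6 = 15; σ²_Marketing collateral = ((23−11)/6)² = 4.000

Forward pass:
ES_Tooling = 0; EF_Tooling = 5
ES_Supplier sourcing = 0; EF_Supplier sourcing = 7
ES_Pilot run = 5; EF_Pilot run = 5+12 = 17
ES_QA = 5; EF_QA = 5+13 = 18
ES_Packaging design = max(EF_Pilot run=17, EF_QA=18) = 18; EF_Packaging design = 18+8 = 26
ES_Regulatory filing = 26; EF_Regulatory filing = 26+3 = 29
ES_Marketing collateral = max(EF_Supplier sourcing=7, EF_Regulatory filing=29) = 29; EF_Marketing collateral = 29+15 = 44
Expected project duration μ = 44 days. Critical path: Tooling → QA → Packaging design → Regulatory filing → Marketing collateral.

Variance along critical path = 1.778 + 2.778 + 9.000 + 0.444 + 4.000 = 18.000; σ = 4.243 days.
D = μ + z·σ = 44 + 1.036·4.243 = 48.4 days

48.4 days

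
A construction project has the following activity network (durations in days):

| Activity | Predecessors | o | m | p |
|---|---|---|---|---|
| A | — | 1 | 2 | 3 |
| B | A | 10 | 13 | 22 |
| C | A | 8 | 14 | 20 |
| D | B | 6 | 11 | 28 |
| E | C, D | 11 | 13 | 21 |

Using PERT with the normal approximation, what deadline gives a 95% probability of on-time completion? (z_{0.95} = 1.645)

te_A = (1 + 4·2 + 3)/6 = 12/6 = 2; σ²_A = ((3−1)/6)² = 0.111
te_B = (10 + 4·13 + 22)/6 = 84/6 = 14; σ²_B = ((22−10)/6)² = 4.000
te_C = (8 + 4·14 + 20)/6 = 84/6 = 14; σ²_C = ((20−8)/6)² = 4.000
te_D = (6 + 4·11 + 28)/6 = 78/6 = 13; σ²_D = ((28−6)/6)² = 13.444
te_E = (11 + 4·13 + 21)/6 = 84/6 = 14; σ²_E = ((21−11)/6)² = 2.778

Forward pass:
ES_A = 0; EF_A = 2
ES_B = 2; EF_B = 2+14 = 16
ES_C = 2; EF_C = 2+14 = 16
ES_D = 16; EF_D = 16+13 = 29
ES_E = max(EF_C=16, EF_D=29) = 29; EF_E = 29+14 = 43
Expected project duration μ = 43 days. Critical path: A → B → D → E.

Variance along critical path = 0.111 + 4.000 + 13.444 + 2.778 = 20.333; σ = 4.509 days.
D = μ + z·σ = 43 + 1.645·4.509 = 50.4 days

50.4 days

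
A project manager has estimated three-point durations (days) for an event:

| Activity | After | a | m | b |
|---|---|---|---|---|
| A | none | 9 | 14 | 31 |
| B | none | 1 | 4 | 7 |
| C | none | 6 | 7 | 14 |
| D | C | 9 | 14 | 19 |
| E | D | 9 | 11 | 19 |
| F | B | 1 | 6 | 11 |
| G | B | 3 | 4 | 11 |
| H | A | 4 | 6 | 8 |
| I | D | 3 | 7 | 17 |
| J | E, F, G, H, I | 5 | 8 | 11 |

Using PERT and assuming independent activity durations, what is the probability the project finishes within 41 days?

te_A = (9 + 4·14 + 31)/6 = 96/6 = 16; σ²_A = ((31−9)/6)² = 13.444
te_B = (1 + 4·4 + 7)/6 = 24/6 = 4; σ²_B = ((7−1)/6)² = 1.000
te_C = (6 + 4·7 + 14)/6 = 48/6 = 8; σ²_C = ((14−6)/6)² = 1.778
te_D = (9 + 4·14 + 19)/6 = 84/6 = 14; σ²_D = ((19−9)/6)² = 2.778
te_E = (9 + 4·11 + 19)/6 = 72/6 = 12; σ²_E = ((19−9)/6)² = 2.778
te_F = (1 + 4·6 + 11)/6 = 36/6 = 6; σ²_F = ((11−1)/6)² = 2.778
te_G = (3 + 4·4 + 11)/6 = 30/6 = 5; σ²_G = ((11−3)/6)² = 1.778
te_H = (4 + 4·6 + 8)/6 = 36/6 = 6; σ²_H = ((8−4)/6)² = 0.444
te_I = (3 + 4·7 + 17)/6 = 48/6 = 8; σ²_I = ((17−3)/6)² = 5.444
te_J = (5 + 4·8 + 11)/6 = 48/6 = 8; σ²_J = ((11−5)/6)² = 1.000

Forward pass:
ES_A = 0; EF_A = 16
ES_B = 0; EF_B = 4
ES_C = 0; EF_C = 8
ES_D = 8; EF_D = 8+14 = 22
ES_E = 22; EF_E = 22+12 = 34
ES_F = 4; EF_F = 4+6 = 10
ES_G = 4; EF_G = 4+5 = 9
ES_H = 16; EF_H = 16+6 = 22
ES_I = 22; EF_I = 22+8 = 30
ES_J = max(EF_E=34, EF_F=10, EF_G=9, EF_H=22, EF_I=30) = 34; EF_J = 34+8 = 42
Expected project duration μ = 42 days. Critical path: C → D → E → J.

Variance along critical path = 1.778 + 2.778 + 2.778 + 1.000 = 8.333; σ = √8.333 = 2.887 days.
Z = (41 − 42) / 2.887 = -0.346
P(T ≤ 41) = Φ(-0.346) ≈ 0.365

0.365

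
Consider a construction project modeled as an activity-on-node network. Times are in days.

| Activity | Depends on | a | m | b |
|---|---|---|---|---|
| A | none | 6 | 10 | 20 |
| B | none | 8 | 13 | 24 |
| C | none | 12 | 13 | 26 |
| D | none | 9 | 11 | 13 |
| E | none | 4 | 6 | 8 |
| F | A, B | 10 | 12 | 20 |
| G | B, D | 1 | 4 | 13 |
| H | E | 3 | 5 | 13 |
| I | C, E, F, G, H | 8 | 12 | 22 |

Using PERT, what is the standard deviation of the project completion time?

te_A = (6 + 4·10 + 20)/6 = 66/6 = 11; σ²_A = ((20−6)/6)² = 5.444
te_B = (8 + 4·13 + 24)/6 = 84/6 = 14; σ²_B = ((24−8)/6)² = 7.111
te_C = (12 + 4·13 + 26)/6 = 90/6 = 15; σ²_C = ((26−12)/6)² = 5.444
te_D = (9 + 4·11 + 13)/6 = 66/6 = 11; σ²_D = ((13−9)/6)² = 0.444
te_E = (4 + 4·6 + 8)/6 = 36/6 = 6; σ²_E = ((8−4)/6)² = 0.444
te_F = (10 + 4·12 + 20)/6 = 78/6 = 13; σ²_F = ((20−10)/6)² = 2.778
te_G = (1 + 4·4 + 13)/6 = 30/6 = 5; σ²_G = ((13−1)/6)² = 4.000
te_H = (3 + 4·5 + 13)/6 = 36/6 = 6; σ²_H = ((13−3)/6)² = 2.778
te_I = (8 + 4·12 + 22)/6 = 78/6 = 13; σ²_I = ((22−8)/6)² = 5.444

Forward pass:
ES_A = 0; EF_A = 11
ES_B = 0; EF_B = 14
ES_C = 0; EF_C = 15
ES_D = 0; EF_D = 11
ES_E = 0; EF_E = 6
ES_F = max(EF_A=11, EF_B=14) = 14; EF_F = 14+13 = 27
ES_G = max(EF_B=14, EF_D=11) = 14; EF_G = 14+5 = 19
ES_H = 6; EF_H = 6+6 = 12
ES_I = max(EF_C=15, EF_E=6, EF_F=27, EF_G=19, EF_H=12) = 27; EF_I = 27+13 = 40
Expected project duration μ = 40 days. Critical path: B → F → I.

Variance along critical path = 7.111 + 2.778 + 5.444 = 15.333
σ = √15.333 = 3.916 days

3.92 days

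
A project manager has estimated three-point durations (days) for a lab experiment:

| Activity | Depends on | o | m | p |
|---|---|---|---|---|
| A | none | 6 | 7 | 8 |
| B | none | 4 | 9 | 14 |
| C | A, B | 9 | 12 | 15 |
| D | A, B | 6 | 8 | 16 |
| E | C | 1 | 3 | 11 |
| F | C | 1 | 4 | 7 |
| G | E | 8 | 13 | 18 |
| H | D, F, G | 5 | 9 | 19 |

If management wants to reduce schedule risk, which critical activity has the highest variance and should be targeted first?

H

te_A = (6 + 4·7 + 8)/6 = 42/6 = 7; σ²_A = ((8−6)/6)² = 0.111
te_B = (4 + 4·9 + 14)/6 = 54/6 = 9; σ²_B = ((14−4)/6)² = 2.778
te_C = (9 + 4·12 + 15)/6 = 72/6 = 12; σ²_C = ((15−9)/6)² = 1.000
te_D = (6 + 4·8 + 16)/6 = 54/6 = 9; σ²_D = ((16−6)/6)² = 2.778
te_E = (1 + 4·3 + 11)/6 = 24/6 = 4; σ²_E = ((11−1)/6)² = 2.778
te_F = (1 + 4·4 + 7)/6 = 24/6 = 4; σ²_F = ((7−1)/6)² = 1.000
te_G = (8 + 4·13 + 18)/6 = 78/6 = 13; σ²_G = ((18−8)/6)² = 2.778
te_H = (5 + 4·9 + 19)/6 = 60/6 = 10; σ²_H = ((19−5)/6)² = 5.444

Forward pass:
ES_A = 0; EF_A = 7
ES_B = 0; EF_B = 9
ES_C = max(EF_A=7, EF_B=9) = 9; EF_C = 9+12 = 21
ES_D = max(EF_A=7, EF_B=9) = 9; EF_D = 9+9 = 18
ES_E = 21; EF_E = 21+4 = 25
ES_F = 21; EF_F = 21+4 = 25
ES_G = 25; EF_G = 25+13 = 38
ES_H = max(EF_D=18, EF_F=25, EF_G=38) = 38; EF_H = 38+10 = 48
Expected project duration μ = 48 days. Critical path: B → C → E → G → H.

Variances on critical path: σ²_B=2.778, σ²_C=1.000, σ²_E=2.778, σ²_G=2.778, σ²_H=5.444.
Largest is σ²_H = 5.444.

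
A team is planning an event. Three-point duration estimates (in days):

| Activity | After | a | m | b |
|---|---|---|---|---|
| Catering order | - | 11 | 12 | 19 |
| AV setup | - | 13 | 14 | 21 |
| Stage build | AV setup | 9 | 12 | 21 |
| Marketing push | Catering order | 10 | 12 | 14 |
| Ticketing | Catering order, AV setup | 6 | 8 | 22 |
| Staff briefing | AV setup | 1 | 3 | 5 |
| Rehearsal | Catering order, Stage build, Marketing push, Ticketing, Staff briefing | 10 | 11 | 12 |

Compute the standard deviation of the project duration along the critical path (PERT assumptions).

2.43 days

te_Catering order = (11 + 4·12 + 19)/6 = 78/6 = 13; σ²_Catering order = ((19−11)/6)² = 1.778
te_AV setup = (13 + 4·14 + 21)/6 = 90/6 = 15; σ²_AV setup = ((21−13)/6)² = 1.778
te_Stage build = (9 + 4·12 + 21)/6 = 78/6 = 13; σ²_Stage build = ((21−9)/6)² = 4.000
te_Marketing push = (10 + 4·12 + 14)/6 = 72/6 = 12; σ²_Marketing push = ((14−10)/6)² = 0.444
te_Ticketing = (6 + 4·8 + 22)/6 = 60/6 = 10; σ²_Ticketing = ((22−6)/6)² = 7.111
te_Staff briefing = (1 + 4·3 + 5)/6 = 18/6 = 3; σ²_Staff briefing = ((5−1)/6)² = 0.444
te_Rehearsal = (10 + 4·11 + 12)/6 = 66/6 = 11; σ²_Rehearsal = ((12−10)/6)² = 0.111

Forward pass:
ES_Catering order = 0; EF_Catering order = 13
ES_AV setup = 0; EF_AV setup = 15
ES_Stage build = 15; EF_Stage build = 15+13 = 28
ES_Marketing push = 13; EF_Marketing push = 13+12 = 25
ES_Ticketing = max(EF_Catering order=13, EF_AV setup=15) = 15; EF_Ticketing = 15+10 = 25
ES_Staff briefing = 15; EF_Staff briefing = 15+3 = 18
ES_Rehearsal = max(EF_Catering order=13, EF_Stage build=28, EF_Marketing push=25, EF_Ticketing=25, EF_Staff briefing=18) = 28; EF_Rehearsal = 28+11 = 39
Expected project duration μ = 39 days. Critical path: AV setup → Stage build → Rehearsal.

Variance along critical path = 1.778 + 4.000 + 0.111 = 5.889
σ = √5.889 = 2.427 days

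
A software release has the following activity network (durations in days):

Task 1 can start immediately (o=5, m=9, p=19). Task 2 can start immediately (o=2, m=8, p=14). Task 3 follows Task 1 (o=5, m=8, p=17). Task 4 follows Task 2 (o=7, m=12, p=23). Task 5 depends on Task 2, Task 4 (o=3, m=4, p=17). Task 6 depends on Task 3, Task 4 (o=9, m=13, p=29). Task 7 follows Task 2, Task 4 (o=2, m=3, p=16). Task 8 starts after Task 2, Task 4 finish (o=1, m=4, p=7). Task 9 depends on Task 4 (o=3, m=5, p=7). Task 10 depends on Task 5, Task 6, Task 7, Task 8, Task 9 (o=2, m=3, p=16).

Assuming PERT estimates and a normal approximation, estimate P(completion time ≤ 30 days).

te_Task 1 = (5 + 4·9 + 19)/6 = 60/6 = 10; σ²_Task 1 = ((19−5)/6)² = 5.444
te_Task 2 = (2 + 4·8 + 14)/6 = 48/6 = 8; σ²_Task 2 = ((14−2)/6)² = 4.000
te_Task 3 = (5 + 4·8 + 17)/6 = 54/6 = 9; σ²_Task 3 = ((17−5)/6)² = 4.000
te_Task 4 = (7 + 4·12 + 23)/6 = 78/6 = 13; σ²_Task 4 = ((23−7)/6)² = 7.111
te_Task 5 = (3 + 4·4 + 17)/6 = 36/6 = 6; σ²_Task 5 = ((17−3)/6)² = 5.444
te_Task 6 = (9 + 4·13 + 29)/6 = 90/6 = 15; σ²_Task 6 = ((29−9)/6)² = 11.111
te_Task 7 = (2 + 4·3 + 16)/6 = 30/6 = 5; σ²_Task 7 = ((16−2)/6)² = 5.444
te_Task 8 = (1 + 4·4 + 7)/6 = 24/6 = 4; σ²_Task 8 = ((7−1)/6)² = 1.000
te_Task 9 = (3 + 4·5 + 7)/6 = 30/6 = 5; σ²_Task 9 = ((7−3)/6)² = 0.444
te_Task 10 = (2 + 4·3 + 16)/6 = 30/6 = 5; σ²_Task 10 = ((16−2)/6)² = 5.444

Forward pass:
ES_Task 1 = 0; EF_Task 1 = 10
ES_Task 2 = 0; EF_Task 2 = 8
ES_Task 3 = 10; EF_Task 3 = 10+9 = 19
ES_Task 4 = 8; EF_Task 4 = 8+13 = 21
ES_Task 5 = max(EF_Task 2=8, EF_Task 4=21) = 21; EF_Task 5 = 21+6 = 27
ES_Task 6 = max(EF_Task 3=19, EF_Task 4=21) = 21; EF_Task 6 = 21+15 = 36
ES_Task 7 = max(EF_Task 2=8, EF_Task 4=21) = 21; EF_Task 7 = 21+5 = 26
ES_Task 8 = max(EF_Task 2=8, EF_Task 4=21) = 21; EF_Task 8 = 21+4 = 25
ES_Task 9 = 21; EF_Task 9 = 21+5 = 26
ES_Task 10 = max(EF_Task 5=27, EF_Task 6=36, EF_Task 7=26, EF_Task 8=25, EF_Task 9=26) = 36; EF_Task 10 = 36+5 = 41
Expected project duration μ = 41 days. Critical path: Task 2 → Task 4 → Task 6 → Task 10.

Variance along critical path = 4.000 + 7.111 + 11.111 + 5.444 = 27.667; σ = √27.667 = 5.260 days.
Z = (30 − 41) / 5.260 = -2.091
P(T ≤ 30) = Φ(-2.091) ≈ 0.018

0.018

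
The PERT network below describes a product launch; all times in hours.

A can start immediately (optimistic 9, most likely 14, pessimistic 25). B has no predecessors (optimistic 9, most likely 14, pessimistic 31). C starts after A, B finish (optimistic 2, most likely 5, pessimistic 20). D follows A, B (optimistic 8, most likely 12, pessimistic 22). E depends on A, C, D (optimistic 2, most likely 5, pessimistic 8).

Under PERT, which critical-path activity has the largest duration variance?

B

te_A = (9 + 4·14 + 25)/6 = 90/6 = 15; σ²_A = ((25−9)/6)² = 7.111
te_B = (9 + 4·14 + 31)/6 = 96/6 = 16; σ²_B = ((31−9)/6)² = 13.444
te_C = (2 + 4·5 + 20)/6 = 42/6 = 7; σ²_C = ((20−2)/6)² = 9.000
te_D = (8 + 4·12 + 22)/6 = 78/6 = 13; σ²_D = ((22−8)/6)² = 5.444
te_E = (2 + 4·5 + 8)/6 = 30/6 = 5; σ²_E = ((8−2)/6)² = 1.000

Forward pass:
ES_A = 0; EF_A = 15
ES_B = 0; EF_B = 16
ES_C = max(EF_A=15, EF_B=16) = 16; EF_C = 16+7 = 23
ES_D = max(EF_A=15, EF_B=16) = 16; EF_D = 16+13 = 29
ES_E = max(EF_A=15, EF_C=23, EF_D=29) = 29; EF_E = 29+5 = 34
Expected project duration μ = 34 hours. Critical path: B → D → E.

Variances on critical path: σ²_B=13.444, σ²_D=5.444, σ²_E=1.000.
Largest is σ²_B = 13.444.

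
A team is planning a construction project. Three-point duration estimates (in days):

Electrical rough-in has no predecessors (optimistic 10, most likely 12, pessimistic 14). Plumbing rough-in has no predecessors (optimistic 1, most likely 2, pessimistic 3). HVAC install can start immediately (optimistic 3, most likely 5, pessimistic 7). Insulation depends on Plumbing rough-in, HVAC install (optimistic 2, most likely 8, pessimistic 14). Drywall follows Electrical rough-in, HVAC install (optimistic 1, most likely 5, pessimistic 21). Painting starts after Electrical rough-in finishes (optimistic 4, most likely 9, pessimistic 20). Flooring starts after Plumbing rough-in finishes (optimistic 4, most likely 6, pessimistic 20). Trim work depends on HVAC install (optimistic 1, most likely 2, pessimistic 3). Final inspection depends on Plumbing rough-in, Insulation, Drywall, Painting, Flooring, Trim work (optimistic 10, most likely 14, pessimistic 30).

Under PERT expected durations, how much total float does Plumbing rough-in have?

12 days

te_Electrical rough-in = (10 + 4·12 + 14)/6 = 72/6 = 12
te_Plumbing rough-in = (1 + 4·2 + 3)/6 = 12/6 = 2
te_HVAC install = (3 + 4·5 + 7)/6 = 30/6 = 5
te_Insulation = (2 + 4·8 + 14)/6 = 48/6 = 8
te_Drywall = (1 + 4·5 + 21)/6 = 42/6 = 7
te_Painting = (4 + 4·9 + 20)/6 = 60/6 = 10
te_Flooring = (4 + 4·6 + 20)/6 = 48/6 = 8
te_Trim work = (1 + 4·2 + 3)/6 = 12/6 = 2
te_Final inspection = (10 + 4·14 + 30)/6 = 96/6 = 16

Forward pass:
ES_Electrical rough-in = 0; EF_Electrical rough-in = 12
ES_Plumbing rough-in = 0; EF_Plumbing rough-in = 2
ES_HVAC install = 0; EF_HVAC install = 5
ES_Insulation = max(EF_Plumbing rough-in=2, EF_HVAC install=5) = 5; EF_Insulation = 5+8 = 13
ES_Drywall = max(EF_Electrical rough-in=12, EF_HVAC install=5) = 12; EF_Drywall = 12+7 = 19
ES_Painting = 12; EF_Painting = 12+10 = 22
ES_Flooring = 2; EF_Flooring = 2+8 = 10
ES_Trim work = 5; EF_Trim work = 5+2 = 7
ES_Final inspection = max(EF_Plumbing rough-in=2, EF_Insulation=13, EF_Drywall=19, EF_Painting=22, EF_Flooring=10, EF_Trim work=7) = 22; EF_Final inspection = 22+16 = 38
Expected project duration μ = 38 days. Critical path: Electrical rough-in → Painting → Final inspection.

Backward pass:
LF_Final inspection = 38; LS_Final inspection = 38−16 = 22
LF_Trim work = LS_Final inspection = 22; LS_Trim work = 22−2 = 20
LF_Flooring = LS_Final inspection = 22; LS_Flooring = 22−8 = 14
LF_Painting = LS_Final inspection = 22; LS_Painting = 22−10 = 12
LF_Drywall = LS_Final inspection = 22; LS_Drywall = 22−7 = 15
LF_Insulation = LS_Final inspection = 22; LS_Insulation = 22−8 = 14
LF_HVAC install = min(LS_Insulation=14, LS_Drywall=15, LS_Trim work=20) = 14; LS_HVAC install = 14−5 = 9
LF_Plumbing rough-in = min(LS_Insulation=14, LS_Flooring=14, LS_Final inspection=22) = 14; LS_Plumbing rough-in = 14−2 = 12
LF_Electrical rough-in = min(LS_Drywall=15, LS_Painting=12) = 12; LS_Electrical rough-in = 12−12 = 0
Slack_Plumbing rough-in = LS_Plumbing rough-in − ES_Plumbing rough-in = 12 − 0 = 12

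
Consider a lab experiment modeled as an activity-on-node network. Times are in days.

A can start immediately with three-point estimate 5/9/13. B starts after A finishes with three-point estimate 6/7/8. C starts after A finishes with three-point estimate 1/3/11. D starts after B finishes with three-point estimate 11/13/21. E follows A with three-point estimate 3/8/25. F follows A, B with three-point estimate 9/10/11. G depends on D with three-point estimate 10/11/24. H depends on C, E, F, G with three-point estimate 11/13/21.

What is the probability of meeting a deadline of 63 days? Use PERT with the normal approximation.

te_A = (5 + 4·9 + 13)/6 = 54/6 = 9; σ²_A = ((13−5)/6)² = 1.778
te_B = (6 + 4·7 + 8)/6 = 42/6 = 7; σ²_B = ((8−6)/6)² = 0.111
te_C = (1 + 4·3 + 11)/6 = 24/6 = 4; σ²_C = ((11−1)/6)² = 2.778
te_D = (11 + 4·13 + 21)/6 = 84/6 = 14; σ²_D = ((21−11)/6)² = 2.778
te_E = (3 + 4·8 + 25)/6 = 60/6 = 10; σ²_E = ((25−3)/6)² = 13.444
te_F = (9 + 4·10 + 11)/6 = 60/6 = 10; σ²_F = ((11−9)/6)² = 0.111
te_G = (10 + 4·11 + 24)/6 = 78/6 = 13; σ²_G = ((24−10)/6)² = 5.444
te_H = (11 + 4·13 + 21)/6 = 84/6 = 14; σ²_H = ((21−11)/6)² = 2.778

Forward pass:
ES_A = 0; EF_A = 9
ES_B = 9; EF_B = 9+7 = 16
ES_C = 9; EF_C = 9+4 = 13
ES_D = 16; EF_D = 16+14 = 30
ES_E = 9; EF_E = 9+10 = 19
ES_F = max(EF_A=9, EF_B=16) = 16; EF_F = 16+10 = 26
ES_G = 30; EF_G = 30+13 = 43
ES_H = max(EF_C=13, EF_E=19, EF_F=26, EF_G=43) = 43; EF_H = 43+14 = 57
Expected project duration μ = 57 days. Critical path: A → B → D → G → H.

Variance along critical path = 1.778 + 0.111 + 2.778 + 5.444 + 2.778 = 12.889; σ = √12.889 = 3.590 days.
Z = (63 − 57) / 3.590 = 1.671
P(T ≤ 63) = Φ(1.671) ≈ 0.953

0.953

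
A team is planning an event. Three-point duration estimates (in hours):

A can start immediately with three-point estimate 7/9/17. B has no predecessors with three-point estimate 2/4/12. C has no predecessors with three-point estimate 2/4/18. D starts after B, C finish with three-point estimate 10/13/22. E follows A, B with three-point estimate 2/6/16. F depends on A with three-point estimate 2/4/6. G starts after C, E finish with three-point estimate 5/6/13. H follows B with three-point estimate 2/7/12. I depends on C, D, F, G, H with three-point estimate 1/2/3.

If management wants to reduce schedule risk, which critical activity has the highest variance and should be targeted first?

E

te_A = (7 + 4·9 + 17)/6 = 60/6 = 10; σ²_A = ((17−7)/6)² = 2.778
te_B = (2 + 4·4 + 12)/6 = 30/6 = 5; σ²_B = ((12−2)/6)² = 2.778
te_C = (2 + 4·4 + 18)/6 = 36/6 = 6; σ²_C = ((18−2)/6)² = 7.111
te_D = (10 + 4·13 + 22)/6 = 84/6 = 14; σ²_D = ((22−10)/6)² = 4.000
te_E = (2 + 4·6 + 16)/6 = 42/6 = 7; σ²_E = ((16−2)/6)² = 5.444
te_F = (2 + 4·4 + 6)/6 = 24/6 = 4; σ²_F = ((6−2)/6)² = 0.444
te_G = (5 + 4·6 + 13)/6 = 42/6 = 7; σ²_G = ((13−5)/6)² = 1.778
te_H = (2 + 4·7 + 12)/6 = 42/6 = 7; σ²_H = ((12−2)/6)² = 2.778
te_I = (1 + 4·2 + 3)/6 = 12/6 = 2; σ²_I = ((3−1)/6)² = 0.111

Forward pass:
ES_A = 0; EF_A = 10
ES_B = 0; EF_B = 5
ES_C = 0; EF_C = 6
ES_D = max(EF_B=5, EF_C=6) = 6; EF_D = 6+14 = 20
ES_E = max(EF_A=10, EF_B=5) = 10; EF_E = 10+7 = 17
ES_F = 10; EF_F = 10+4 = 14
ES_G = max(EF_C=6, EF_E=17) = 17; EF_G = 17+7 = 24
ES_H = 5; EF_H = 5+7 = 12
ES_I = max(EF_C=6, EF_D=20, EF_F=14, EF_G=24, EF_H=12) = 24; EF_I = 24+2 = 26
Expected project duration μ = 26 hours. Critical path: A → E → G → I.

Variances on critical path: σ²_A=2.778, σ²_E=5.444, σ²_G=1.778, σ²_I=0.111.
Largest is σ²_E = 5.444.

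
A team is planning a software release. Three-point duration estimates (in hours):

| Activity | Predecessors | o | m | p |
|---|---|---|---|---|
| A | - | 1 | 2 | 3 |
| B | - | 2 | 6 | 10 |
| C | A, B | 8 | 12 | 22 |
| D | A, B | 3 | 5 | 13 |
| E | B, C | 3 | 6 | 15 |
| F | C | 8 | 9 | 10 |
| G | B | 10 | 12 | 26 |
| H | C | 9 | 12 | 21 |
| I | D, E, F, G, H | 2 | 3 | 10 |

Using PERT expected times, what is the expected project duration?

36 hours

te_A = (1 + 4·2 + 3)/6 = 12/6 = 2
te_B = (2 + 4·6 + 10)/6 = 36/6 = 6
te_C = (8 + 4·12 + 22)/6 = 78/6 = 13
te_D = (3 + 4·5 + 13)/6 = 36/6 = 6
te_E = (3 + 4·6 + 15)/6 = 42/6 = 7
te_F = (8 + 4·9 + 10)/6 = 54/6 = 9
te_G = (10 + 4·12 + 26)/6 = 84/6 = 14
te_H = (9 + 4·12 + 21)/6 = 78/6 = 13
te_I = (2 + 4·3 + 10)/6 = 24/6 = 4

Forward pass:
ES_A = 0; EF_A = 2
ES_B = 0; EF_B = 6
ES_C = max(EF_A=2, EF_B=6) = 6; EF_C = 6+13 = 19
ES_D = max(EF_A=2, EF_B=6) = 6; EF_D = 6+6 = 12
ES_E = max(EF_B=6, EF_C=19) = 19; EF_E = 19+7 = 26
ES_F = 19; EF_F = 19+9 = 28
ES_G = 6; EF_G = 6+14 = 20
ES_H = 19; EF_H = 19+13 = 32
ES_I = max(EF_D=12, EF_E=26, EF_F=28, EF_G=20, EF_H=32) = 32; EF_I = 32+4 = 36
Expected project duration μ = 36 hours. Critical path: B → C → H → I.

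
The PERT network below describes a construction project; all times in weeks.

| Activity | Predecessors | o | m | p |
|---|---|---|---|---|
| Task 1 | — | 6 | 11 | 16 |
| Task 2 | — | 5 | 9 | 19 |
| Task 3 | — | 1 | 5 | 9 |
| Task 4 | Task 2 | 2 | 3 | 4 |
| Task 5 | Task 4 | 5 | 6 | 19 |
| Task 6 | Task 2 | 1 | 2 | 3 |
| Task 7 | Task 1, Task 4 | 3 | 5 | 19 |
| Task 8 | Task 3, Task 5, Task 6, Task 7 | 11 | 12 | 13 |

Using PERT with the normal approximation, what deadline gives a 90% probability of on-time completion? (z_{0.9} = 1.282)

te_Task 1 = (6 + 4·11 + 16)/6 = 66/6 = 11; σ²_Task 1 = ((16−6)/6)² = 2.778
te_Task 2 = (5 + 4·9 + 19)/6 = 60/6 = 10; σ²_Task 2 = ((19−5)/6)² = 5.444
te_Task 3 = (1 + 4·5 + 9)/6 = 30/6 = 5; σ²_Task 3 = ((9−1)/6)² = 1.778
te_Task 4 = (2 + 4·3 + 4)/6 = 18/6 = 3; σ²_Task 4 = ((4−2)/6)² = 0.111
te_Task 5 = (5 + 4·6 + 19)/6 = 48/6 = 8; σ²_Task 5 = ((19−5)/6)² = 5.444
te_Task 6 = (1 + 4·2 + 3)/6 = 12/6 = 2; σ²_Task 6 = ((3−1)/6)² = 0.111
te_Task 7 = (3 + 4·5 + 19)/6 = 42/6 = 7; σ²_Task 7 = ((19−3)/6)² = 7.111
te_Task 8 = (11 + 4·12 + 13)/6 = 72/6 = 12; σ²_Task 8 = ((13−11)/6)² = 0.111

Forward pass:
ES_Task 1 = 0; EF_Task 1 = 11
ES_Task 2 = 0; EF_Task 2 = 10
ES_Task 3 = 0; EF_Task 3 = 5
ES_Task 4 = 10; EF_Task 4 = 10+3 = 13
ES_Task 5 = 13; EF_Task 5 = 13+8 = 21
ES_Task 6 = 10; EF_Task 6 = 10+2 = 12
ES_Task 7 = max(EF_Task 1=11, EF_Task 4=13) = 13; EF_Task 7 = 13+7 = 20
ES_Task 8 = max(EF_Task 3=5, EF_Task 5=21, EF_Task 6=12, EF_Task 7=20) = 21; EF_Task 8 = 21+12 = 33
Expected project duration μ = 33 weeks. Critical path: Task 2 → Task 4 → Task 5 → Task 8.

Variance along critical path = 5.444 + 0.111 + 5.444 + 0.111 = 11.111; σ = 3.333 weeks.
D = μ + z·σ = 33 + 1.282·3.333 = 37.3 weeks

37.3 weeks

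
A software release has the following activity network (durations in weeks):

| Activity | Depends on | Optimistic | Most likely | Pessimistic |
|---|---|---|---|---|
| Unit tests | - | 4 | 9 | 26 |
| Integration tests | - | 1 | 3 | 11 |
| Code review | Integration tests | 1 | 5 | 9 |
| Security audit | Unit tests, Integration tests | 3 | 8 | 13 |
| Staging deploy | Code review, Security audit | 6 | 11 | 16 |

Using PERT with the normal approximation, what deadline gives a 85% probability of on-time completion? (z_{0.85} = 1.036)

te_Unit tests = (4 + 4·9 + 26)/6 = 66/6 = 11; σ²_Unit tests = ((26−4)/6)² = 13.444
te_Integration tests = (1 + 4·3 + 11)/6 = 24/6 = 4; σ²_Integration tests = ((11−1)/6)² = 2.778
te_Code review = (1 + 4·5 + 9)/6 = 30/6 = 5; σ²_Code review = ((9−1)/6)² = 1.778
te_Security audit = (3 + 4·8 + 13)/6 = 48/6 = 8; σ²_Security audit = ((13−3)/6)² = 2.778
te_Staging deploy = (6 + 4·11 + 16)/6 = 66/6 = 11; σ²_Staging deploy = ((16−6)/6)² = 2.778

Forward pass:
ES_Unit tests = 0; EF_Unit tests = 11
ES_Integration tests = 0; EF_Integration tests = 4
ES_Code review = 4; EF_Code review = 4+5 = 9
ES_Security audit = max(EF_Unit tests=11, EF_Integration tests=4) = 11; EF_Security audit = 11+8 = 19
ES_Staging deploy = max(EF_Code review=9, EF_Security audit=19) = 19; EF_Staging deploy = 19+11 = 30
Expected project duration μ = 30 weeks. Critical path: Unit tests → Security audit → Staging deploy.

Variance along critical path = 13.444 + 2.778 + 2.778 = 19.000; σ = 4.359 weeks.
D = μ + z·σ = 30 + 1.036·4.359 = 34.5 weeks

34.5 weeks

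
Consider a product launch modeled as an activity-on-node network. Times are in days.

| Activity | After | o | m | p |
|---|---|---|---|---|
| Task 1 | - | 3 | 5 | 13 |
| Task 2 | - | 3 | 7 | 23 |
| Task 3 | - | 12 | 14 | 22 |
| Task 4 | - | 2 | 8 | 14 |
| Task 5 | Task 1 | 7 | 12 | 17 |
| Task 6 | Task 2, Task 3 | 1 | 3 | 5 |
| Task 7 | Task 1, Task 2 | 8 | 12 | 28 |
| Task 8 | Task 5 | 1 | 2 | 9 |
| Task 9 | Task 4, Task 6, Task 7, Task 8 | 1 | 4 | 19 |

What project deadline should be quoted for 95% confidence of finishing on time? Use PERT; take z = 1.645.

te_Task 1 = (3 + 4·5 + 13)/6 = 36/6 = 6; σ²_Task 1 = ((13−3)/6)² = 2.778
te_Task 2 = (3 + 4·7 + 23)/6 = 54/6 = 9; σ²_Task 2 = ((23−3)/6)² = 11.111
te_Task 3 = (12 + 4·14 + 22)/6 = 90/6 = 15; σ²_Task 3 = ((22−12)/6)² = 2.778
te_Task 4 = (2 + 4·8 + 14)/6 = 48/6 = 8; σ²_Task 4 = ((14−2)/6)² = 4.000
te_Task 5 = (7 + 4·12 + 17)/6 = 72/6 = 12; σ²_Task 5 = ((17−7)/6)² = 2.778
te_Task 6 = (1 + 4·3 + 5)/6 = 18/6 = 3; σ²_Task 6 = ((5−1)/6)² = 0.444
te_Task 7 = (8 + 4·12 + 28)/6 = 84/6 = 14; σ²_Task 7 = ((28−8)/6)² = 11.111
te_Task 8 = (1 + 4·2 + 9)/6 = 18/6 = 3; σ²_Task 8 = ((9−1)/6)² = 1.778
te_Task 9 = (1 + 4·4 + 19)/6 = 36/6 = 6; σ²_Task 9 = ((19−1)/6)² = 9.000

Forward pass:
ES_Task 1 = 0; EF_Task 1 = 6
ES_Task 2 = 0; EF_Task 2 = 9
ES_Task 3 = 0; EF_Task 3 = 15
ES_Task 4 = 0; EF_Task 4 = 8
ES_Task 5 = 6; EF_Task 5 = 6+12 = 18
ES_Task 6 = max(EF_Task 2=9, EF_Task 3=15) = 15; EF_Task 6 = 15+3 = 18
ES_Task 7 = max(EF_Task 1=6, EF_Task 2=9) = 9; EF_Task 7 = 9+14 = 23
ES_Task 8 = 18; EF_Task 8 = 18+3 = 21
ES_Task 9 = max(EF_Task 4=8, EF_Task 6=18, EF_Task 7=23, EF_Task 8=21) = 23; EF_Task 9 = 23+6 = 29
Expected project duration μ = 29 days. Critical path: Task 2 → Task 7 → Task 9.

Variance along critical path = 11.111 + 11.111 + 9.000 = 31.222; σ = 5.588 days.
D = μ + z·σ = 29 + 1.645·5.588 = 38.2 days

38.2 days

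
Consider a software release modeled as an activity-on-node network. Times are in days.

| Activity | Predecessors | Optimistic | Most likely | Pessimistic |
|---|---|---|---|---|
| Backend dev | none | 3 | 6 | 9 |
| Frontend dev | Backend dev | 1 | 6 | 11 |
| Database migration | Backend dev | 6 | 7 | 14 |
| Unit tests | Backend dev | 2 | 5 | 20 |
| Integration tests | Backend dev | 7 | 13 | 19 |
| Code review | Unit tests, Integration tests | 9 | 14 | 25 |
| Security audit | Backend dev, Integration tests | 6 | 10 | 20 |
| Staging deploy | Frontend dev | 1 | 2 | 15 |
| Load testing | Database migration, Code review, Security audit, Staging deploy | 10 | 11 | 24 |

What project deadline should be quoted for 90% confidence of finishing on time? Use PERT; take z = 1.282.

te_Backend dev = (3 + 4·6 + 9)/6 = 36/6 = 6; σ²_Backend dev = ((9−3)/6)² = 1.000
te_Frontend dev = (1 + 4·6 + 11)/6 = 36/6 = 6; σ²_Frontend dev = ((11−1)/6)² = 2.778
te_Database migration = (6 + 4·7 + 14)/6 = 48/6 = 8; σ²_Database migration = ((14−6)/6)² = 1.778
te_Unit tests = (2 + 4·5 + 20)/6 = 42/6 = 7; σ²_Unit tests = ((20−2)/6)² = 9.000
te_Integration tests = (7 + 4·13 + 19)/6 = 78/6 = 13; σ²_Integration tests = ((19−7)/6)² = 4.000
te_Code review = (9 + 4·14 + 25)/6 = 90/6 = 15; σ²_Code review = ((25−9)/6)² = 7.111
te_Security audit = (6 + 4·10 + 20)/6 = 66/6 = 11; σ²_Security audit = ((20−6)/6)² = 5.444
te_Staging deploy = (1 + 4·2 + 15)/6 = 24/6 = 4; σ²_Staging deploy = ((15−1)/6)² = 5.444
te_Load testing = (10 + 4·11 + 24)/6 = 78/6 = 13; σ²_Load testing = ((24−10)/6)² = 5.444

Forward pass:
ES_Backend dev = 0; EF_Backend dev = 6
ES_Frontend dev = 6; EF_Frontend dev = 6+6 = 12
ES_Database migration = 6; EF_Database migration = 6+8 = 14
ES_Unit tests = 6; EF_Unit tests = 6+7 = 13
ES_Integration tests = 6; EF_Integration tests = 6+13 = 19
ES_Code review = max(EF_Unit tests=13, EF_Integration tests=19) = 19; EF_Code review = 19+15 = 34
ES_Security audit = max(EF_Backend dev=6, EF_Integration tests=19) = 19; EF_Security audit = 19+11 = 30
ES_Staging deploy = 12; EF_Staging deploy = 12+4 = 16
ES_Load testing = max(EF_Database migration=14, EF_Code review=34, EF_Security audit=30, EF_Staging deploy=16) = 34; EF_Load testing = 34+13 = 47
Expected project duration μ = 47 days. Critical path: Backend dev → Integration tests → Code review → Load testing.

Variance along critical path = 1.000 + 4.000 + 7.111 + 5.444 = 17.556; σ = 4.190 days.
D = μ + z·σ = 47 + 1.282·4.190 = 52.4 days

52.4 days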